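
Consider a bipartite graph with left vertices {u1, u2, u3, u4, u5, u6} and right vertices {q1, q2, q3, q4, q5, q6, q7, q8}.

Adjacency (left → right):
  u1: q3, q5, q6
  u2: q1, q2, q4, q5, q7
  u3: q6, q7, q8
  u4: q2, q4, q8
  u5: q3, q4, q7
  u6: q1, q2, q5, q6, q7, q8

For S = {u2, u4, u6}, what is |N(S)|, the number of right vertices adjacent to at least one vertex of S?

7

The union of neighbours of {u2, u4, u6} is {q1, q2, q4, q5, q6, q7, q8}, which has 7 elements.
Since |N(S)| = 7 ≥ |S| = 3, Hall's condition holds for this subset.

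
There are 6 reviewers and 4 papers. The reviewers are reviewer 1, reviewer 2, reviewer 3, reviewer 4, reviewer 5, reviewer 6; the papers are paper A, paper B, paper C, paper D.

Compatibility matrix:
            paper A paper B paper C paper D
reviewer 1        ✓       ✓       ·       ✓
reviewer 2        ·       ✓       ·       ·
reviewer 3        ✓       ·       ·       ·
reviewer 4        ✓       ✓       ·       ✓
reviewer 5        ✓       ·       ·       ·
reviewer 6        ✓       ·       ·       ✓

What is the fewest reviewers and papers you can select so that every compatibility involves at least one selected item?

{paper A, paper B, paper D} is a vertex cover of size 3: every edge has an endpoint in this set.
No smaller cover exists because reviewer 1–paper D, reviewer 2–paper B, reviewer 3–paper A is a matching of size 3, and a cover must include an endpoint of each of these disjoint edges (König's theorem).

3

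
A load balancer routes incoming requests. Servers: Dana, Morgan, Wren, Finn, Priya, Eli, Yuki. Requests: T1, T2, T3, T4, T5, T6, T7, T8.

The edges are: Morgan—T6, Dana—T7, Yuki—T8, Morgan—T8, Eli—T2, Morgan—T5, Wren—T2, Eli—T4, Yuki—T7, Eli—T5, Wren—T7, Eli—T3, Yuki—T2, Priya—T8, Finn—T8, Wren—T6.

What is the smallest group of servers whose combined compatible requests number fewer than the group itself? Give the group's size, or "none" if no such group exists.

Take S = {Finn, Priya}. Its neighbourhood is {T8}, so |N(S)| = 1 < |S| = 2.
No single vertex violates Hall's condition since each has at least one neighbour, so 2 is the minimum.

2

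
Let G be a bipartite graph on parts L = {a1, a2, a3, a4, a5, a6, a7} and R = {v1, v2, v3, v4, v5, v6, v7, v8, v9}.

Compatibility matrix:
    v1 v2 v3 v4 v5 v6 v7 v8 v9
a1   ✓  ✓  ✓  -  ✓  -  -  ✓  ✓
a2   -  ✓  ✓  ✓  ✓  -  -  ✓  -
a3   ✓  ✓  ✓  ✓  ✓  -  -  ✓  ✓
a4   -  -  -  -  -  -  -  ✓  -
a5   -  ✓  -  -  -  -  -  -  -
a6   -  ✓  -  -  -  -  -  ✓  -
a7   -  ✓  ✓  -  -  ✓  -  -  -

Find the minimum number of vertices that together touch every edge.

6

The 6 edges a1–v5, a2–v3, a3–v1, a4–v8, a5–v2, a7–v6 form a matching, so any vertex cover needs at least 6 vertices (one per matched edge).
Conversely {a1, a2, a3, a7, v2, v8} meets every edge and has exactly 6 vertices, so 6 is optimal.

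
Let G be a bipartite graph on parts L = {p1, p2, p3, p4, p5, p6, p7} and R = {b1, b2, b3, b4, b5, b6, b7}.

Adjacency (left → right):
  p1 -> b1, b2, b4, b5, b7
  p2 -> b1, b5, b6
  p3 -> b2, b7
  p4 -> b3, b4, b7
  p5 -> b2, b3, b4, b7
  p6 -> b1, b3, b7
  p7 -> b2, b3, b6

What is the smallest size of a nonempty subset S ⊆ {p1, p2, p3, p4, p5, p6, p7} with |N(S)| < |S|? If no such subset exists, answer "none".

none

A matching saturating every left vertex exists, for instance p1→b5, p2→b6, p3→b2, p4→b4, p5→b7, p6→b1, p7→b3.
By Hall's marriage theorem, this means |N(S)| ≥ |S| for every subset S, so no violating subset exists.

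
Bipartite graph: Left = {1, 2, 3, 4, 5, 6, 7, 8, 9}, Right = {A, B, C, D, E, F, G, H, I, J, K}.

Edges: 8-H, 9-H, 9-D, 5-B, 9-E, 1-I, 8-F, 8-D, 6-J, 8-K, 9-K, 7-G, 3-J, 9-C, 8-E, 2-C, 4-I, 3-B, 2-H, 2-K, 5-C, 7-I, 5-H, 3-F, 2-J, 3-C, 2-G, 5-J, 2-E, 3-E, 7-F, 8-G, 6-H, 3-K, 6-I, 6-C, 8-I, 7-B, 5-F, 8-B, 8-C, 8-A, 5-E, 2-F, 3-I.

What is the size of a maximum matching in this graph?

8

For example, pair 1–I, 2–G, 3–J, 5–E, 6–C, 7–B, 8–A, 9–K.
The set {1, 4} has only 1 neighbour ({I}), so by Hall's theorem at most 8 of the 9 left vertices can be matched.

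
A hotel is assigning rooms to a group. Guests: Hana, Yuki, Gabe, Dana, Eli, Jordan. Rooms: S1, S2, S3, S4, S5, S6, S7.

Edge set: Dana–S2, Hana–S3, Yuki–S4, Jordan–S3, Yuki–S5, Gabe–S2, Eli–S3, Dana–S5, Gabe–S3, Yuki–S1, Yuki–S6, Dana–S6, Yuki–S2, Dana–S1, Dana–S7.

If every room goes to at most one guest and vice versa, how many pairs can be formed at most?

4

A valid assignment of size 4: Hana→S3, Yuki→S6, Gabe→S2, Dana→S7.
The set {Hana, Eli, Jordan} has only 1 neighbour ({S3}), so by Hall's theorem at most 4 of the 6 guests can be matched.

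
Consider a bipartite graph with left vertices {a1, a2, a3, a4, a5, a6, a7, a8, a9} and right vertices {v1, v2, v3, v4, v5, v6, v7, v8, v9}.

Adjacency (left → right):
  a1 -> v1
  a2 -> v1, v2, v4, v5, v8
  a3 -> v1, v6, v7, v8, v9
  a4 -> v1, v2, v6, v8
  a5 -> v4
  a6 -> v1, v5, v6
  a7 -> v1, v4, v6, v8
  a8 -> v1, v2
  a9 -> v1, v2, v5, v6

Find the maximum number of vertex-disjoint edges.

7

For example, pair a1→v1, a2→v2, a3→v9, a4→v8, a5→v4, a6→v5, a7→v6.
The set {a1, a2, a4, a5, a6, a7, a8, a9} has only 6 neighbours ({v1, v2, v4, v5, v6, v8}), so by Hall's theorem at most 7 of the 9 left vertices can be matched.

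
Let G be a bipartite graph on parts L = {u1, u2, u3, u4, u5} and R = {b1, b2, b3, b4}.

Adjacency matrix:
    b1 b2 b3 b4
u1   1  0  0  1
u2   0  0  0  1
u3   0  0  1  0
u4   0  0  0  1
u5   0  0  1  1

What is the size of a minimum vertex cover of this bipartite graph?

3

{u1, b3, b4} is a vertex cover of size 3: every edge has an endpoint in this set.
No smaller cover exists because u1–b1, u2–b4, u3–b3 is a matching of size 3, and a cover must include an endpoint of each of these disjoint edges (König's theorem).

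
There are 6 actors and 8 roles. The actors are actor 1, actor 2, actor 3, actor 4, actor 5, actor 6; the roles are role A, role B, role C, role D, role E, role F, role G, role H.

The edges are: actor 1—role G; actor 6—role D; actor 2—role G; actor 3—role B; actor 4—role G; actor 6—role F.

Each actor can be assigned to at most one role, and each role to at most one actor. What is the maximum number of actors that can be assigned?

For example, pair actor 1–role G, actor 3–role B, actor 6–role D.
The set {actor 1, actor 2, actor 4, actor 5} has only 1 neighbour ({role G}), so by Hall's theorem at most 3 of the 6 actors can be matched.

3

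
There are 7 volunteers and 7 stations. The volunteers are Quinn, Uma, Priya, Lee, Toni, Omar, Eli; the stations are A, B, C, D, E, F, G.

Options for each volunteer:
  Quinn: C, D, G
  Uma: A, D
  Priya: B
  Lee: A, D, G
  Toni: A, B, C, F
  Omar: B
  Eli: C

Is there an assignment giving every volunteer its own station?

The set {Priya, Omar} has only 1 neighbour ({B}), so by Hall's theorem at most 6 of the 7 volunteers can be matched.
Hence no matching covers every volunteer.

No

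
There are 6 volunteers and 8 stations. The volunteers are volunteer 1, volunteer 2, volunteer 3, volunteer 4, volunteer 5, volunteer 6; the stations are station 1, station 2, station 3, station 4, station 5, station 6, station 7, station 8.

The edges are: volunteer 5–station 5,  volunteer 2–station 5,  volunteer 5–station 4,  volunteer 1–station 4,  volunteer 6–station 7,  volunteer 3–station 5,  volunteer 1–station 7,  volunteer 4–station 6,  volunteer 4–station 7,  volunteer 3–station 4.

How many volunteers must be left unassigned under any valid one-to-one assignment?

One maximum matching: volunteer 1→station 7, volunteer 2→station 5, volunteer 3→station 4, volunteer 4→station 6.
The set {volunteer 1, volunteer 2, volunteer 3, volunteer 5, volunteer 6} has only 3 neighbours ({station 4, station 5, station 7}), so by Hall's theorem at most 4 of the 6 volunteers can be matched.
That matches 4 of the 6, leaving 2 unmatched; no matching can do better.

2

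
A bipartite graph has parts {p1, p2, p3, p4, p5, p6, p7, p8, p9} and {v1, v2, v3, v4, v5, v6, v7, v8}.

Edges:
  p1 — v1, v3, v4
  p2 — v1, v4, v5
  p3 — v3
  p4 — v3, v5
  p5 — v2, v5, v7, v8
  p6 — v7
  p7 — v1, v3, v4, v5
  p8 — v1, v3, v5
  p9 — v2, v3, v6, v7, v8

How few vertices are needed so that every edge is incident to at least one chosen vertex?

7

{p5, p6, p9, v1, v3, v4, v5} is a vertex cover of size 7: every edge has an endpoint in this set.
No smaller cover exists because p1–v4, p2–v1, p3–v3, p4–v5, p5–v8, p6–v7, p9–v2 is a matching of size 7, and a cover must include an endpoint of each of these disjoint edges (König's theorem).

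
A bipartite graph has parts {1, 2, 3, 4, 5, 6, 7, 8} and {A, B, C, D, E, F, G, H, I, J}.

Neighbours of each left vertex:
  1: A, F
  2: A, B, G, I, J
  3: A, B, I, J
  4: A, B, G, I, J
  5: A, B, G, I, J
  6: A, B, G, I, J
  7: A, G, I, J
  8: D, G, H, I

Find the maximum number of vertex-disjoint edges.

7

For example, pair 1-F, 2-B, 3-I, 4-A, 5-G, 6-J, 8-D.
The set {2, 3, 4, 5, 6, 7} has only 5 neighbours ({A, B, G, I, J}), so by Hall's theorem at most 7 of the 8 left vertices can be matched.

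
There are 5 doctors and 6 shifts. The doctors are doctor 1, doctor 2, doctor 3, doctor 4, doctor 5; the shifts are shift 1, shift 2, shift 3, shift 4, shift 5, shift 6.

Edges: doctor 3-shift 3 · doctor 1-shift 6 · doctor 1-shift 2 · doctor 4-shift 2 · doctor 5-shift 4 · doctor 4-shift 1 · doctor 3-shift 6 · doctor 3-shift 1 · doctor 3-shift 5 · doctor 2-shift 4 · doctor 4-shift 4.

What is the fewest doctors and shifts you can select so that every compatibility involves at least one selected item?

4

A maximum matching has 4 edges (e.g. doctor 1–shift 6, doctor 2–shift 4, doctor 3–shift 5, doctor 4–shift 2).
By König's theorem the minimum vertex cover has the same size. One such cover is {doctor 1, doctor 3, doctor 4, shift 4}.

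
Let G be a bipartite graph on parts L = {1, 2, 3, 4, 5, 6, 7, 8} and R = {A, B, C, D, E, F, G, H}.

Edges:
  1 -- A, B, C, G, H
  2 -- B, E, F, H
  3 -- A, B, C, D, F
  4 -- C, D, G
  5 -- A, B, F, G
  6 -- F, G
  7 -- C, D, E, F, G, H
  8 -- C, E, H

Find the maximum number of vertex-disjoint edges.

8

For example, pair 1–A, 2–H, 3–D, 4–C, 5–B, 6–F, 7–G, 8–E.
This saturates every left vertex, so 8 is the maximum.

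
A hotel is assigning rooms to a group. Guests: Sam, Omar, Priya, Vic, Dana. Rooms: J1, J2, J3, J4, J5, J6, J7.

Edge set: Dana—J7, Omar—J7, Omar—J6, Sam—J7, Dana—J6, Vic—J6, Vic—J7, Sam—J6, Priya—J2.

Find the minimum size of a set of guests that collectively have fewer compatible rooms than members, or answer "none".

3

Take S = {Sam, Omar, Vic}. Its neighbourhood is {J6, J7}, so |N(S)| = 2 < |S| = 3.
Every subset of size less than 3 has at least as many neighbours as members, so 3 is the minimum.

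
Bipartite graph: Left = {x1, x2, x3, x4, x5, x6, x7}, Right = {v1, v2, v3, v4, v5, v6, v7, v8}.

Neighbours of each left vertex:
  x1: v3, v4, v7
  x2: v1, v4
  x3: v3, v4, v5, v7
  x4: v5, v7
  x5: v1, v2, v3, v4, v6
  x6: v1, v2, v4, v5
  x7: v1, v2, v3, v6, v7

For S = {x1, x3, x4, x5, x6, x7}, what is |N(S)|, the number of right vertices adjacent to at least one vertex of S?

The union of neighbours of {x1, x3, x4, x5, x6, x7} is {v1, v2, v3, v4, v5, v6, v7}, which has 7 elements.
Since |N(S)| = 7 ≥ |S| = 6, Hall's condition holds for this subset.

7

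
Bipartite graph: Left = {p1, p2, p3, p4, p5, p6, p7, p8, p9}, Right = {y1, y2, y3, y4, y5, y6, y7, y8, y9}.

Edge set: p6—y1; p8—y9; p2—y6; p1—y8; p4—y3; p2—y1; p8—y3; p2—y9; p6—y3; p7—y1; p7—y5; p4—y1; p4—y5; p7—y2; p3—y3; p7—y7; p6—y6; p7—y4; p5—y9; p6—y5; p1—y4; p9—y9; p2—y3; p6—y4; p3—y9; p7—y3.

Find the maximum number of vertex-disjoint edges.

7

For example, pair p1-y8, p2-y1, p3-y3, p4-y5, p5-y9, p6-y6, p7-y7.
The set {p3, p5, p8, p9} has only 2 neighbours ({y3, y9}), so by Hall's theorem at most 7 of the 9 left vertices can be matched.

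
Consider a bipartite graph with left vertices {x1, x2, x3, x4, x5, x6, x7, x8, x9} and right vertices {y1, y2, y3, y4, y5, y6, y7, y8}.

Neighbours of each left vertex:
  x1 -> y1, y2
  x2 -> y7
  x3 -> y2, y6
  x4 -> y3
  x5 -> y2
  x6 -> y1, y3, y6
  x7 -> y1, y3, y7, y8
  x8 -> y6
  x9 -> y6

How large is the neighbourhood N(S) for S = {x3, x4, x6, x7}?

The union of neighbours of {x3, x4, x6, x7} is {y1, y2, y3, y6, y7, y8}, which has 6 elements.
Since |N(S)| = 6 ≥ |S| = 4, Hall's condition holds for this subset.

6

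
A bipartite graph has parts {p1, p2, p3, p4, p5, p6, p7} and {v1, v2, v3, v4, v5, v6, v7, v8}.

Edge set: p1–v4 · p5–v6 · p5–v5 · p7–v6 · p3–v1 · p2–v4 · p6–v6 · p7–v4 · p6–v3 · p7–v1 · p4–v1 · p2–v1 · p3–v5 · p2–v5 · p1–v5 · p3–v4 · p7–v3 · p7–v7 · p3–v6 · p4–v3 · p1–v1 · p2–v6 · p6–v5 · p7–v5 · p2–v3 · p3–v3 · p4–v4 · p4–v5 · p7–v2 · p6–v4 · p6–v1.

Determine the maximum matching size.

6

For example, pair p1-v5, p2-v3, p3-v1, p4-v4, p5-v6, p7-v2.
The set {p1, p2, p3, p4, p5, p6} has only 5 neighbours ({v1, v3, v4, v5, v6}), so by Hall's theorem at most 6 of the 7 left vertices can be matched.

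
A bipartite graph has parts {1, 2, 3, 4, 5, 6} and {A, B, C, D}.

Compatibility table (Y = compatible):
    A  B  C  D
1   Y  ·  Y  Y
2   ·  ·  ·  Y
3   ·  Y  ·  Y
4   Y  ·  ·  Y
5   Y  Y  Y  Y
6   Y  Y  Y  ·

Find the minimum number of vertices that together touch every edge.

The 4 edges 1–C, 2–D, 3–B, 4–A form a matching, so any vertex cover needs at least 4 vertices (one per matched edge).
Conversely {A, B, C, D} meets every edge and has exactly 4 vertices, so 4 is optimal.

4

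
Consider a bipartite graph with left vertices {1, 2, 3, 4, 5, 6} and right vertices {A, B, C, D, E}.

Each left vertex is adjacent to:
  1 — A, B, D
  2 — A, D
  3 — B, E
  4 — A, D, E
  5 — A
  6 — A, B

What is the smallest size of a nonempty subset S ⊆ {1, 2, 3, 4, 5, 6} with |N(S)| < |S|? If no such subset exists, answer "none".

4

Take S = {1, 2, 5, 6}. Its neighbourhood is {A, B, D}, so |N(S)| = 3 < |S| = 4.
Every subset of size less than 4 has at least as many neighbours as members, so 4 is the minimum.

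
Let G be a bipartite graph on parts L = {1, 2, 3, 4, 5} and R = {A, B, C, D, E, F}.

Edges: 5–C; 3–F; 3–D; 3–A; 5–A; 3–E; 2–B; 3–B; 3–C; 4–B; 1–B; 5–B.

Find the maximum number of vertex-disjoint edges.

A valid assignment of size 3: 1-B, 3-A, 5-C.
The set {1, 2, 4} has only 1 neighbour ({B}), so by Hall's theorem at most 3 of the 5 left vertices can be matched.

3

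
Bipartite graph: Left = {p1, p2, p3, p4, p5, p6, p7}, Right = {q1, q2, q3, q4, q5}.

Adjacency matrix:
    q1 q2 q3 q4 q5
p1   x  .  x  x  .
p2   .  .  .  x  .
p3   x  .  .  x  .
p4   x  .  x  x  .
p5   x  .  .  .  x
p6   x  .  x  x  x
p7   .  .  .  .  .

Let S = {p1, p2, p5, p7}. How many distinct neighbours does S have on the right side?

The union of neighbours of {p1, p2, p5, p7} is {q1, q3, q4, q5}, which has 4 elements.
Since |N(S)| = 4 ≥ |S| = 4, Hall's condition holds for this subset.

4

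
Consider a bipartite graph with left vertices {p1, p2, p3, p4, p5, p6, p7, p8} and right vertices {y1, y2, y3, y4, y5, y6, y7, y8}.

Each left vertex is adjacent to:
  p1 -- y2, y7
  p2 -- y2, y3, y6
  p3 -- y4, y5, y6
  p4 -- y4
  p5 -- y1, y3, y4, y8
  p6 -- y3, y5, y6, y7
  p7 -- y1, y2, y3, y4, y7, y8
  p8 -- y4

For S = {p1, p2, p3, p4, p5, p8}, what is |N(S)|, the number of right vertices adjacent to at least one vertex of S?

The union of neighbours of {p1, p2, p3, p4, p5, p8} is {y1, y2, y3, y4, y5, y6, y7, y8}, which has 8 elements.
Since |N(S)| = 8 ≥ |S| = 6, Hall's condition holds for this subset.

8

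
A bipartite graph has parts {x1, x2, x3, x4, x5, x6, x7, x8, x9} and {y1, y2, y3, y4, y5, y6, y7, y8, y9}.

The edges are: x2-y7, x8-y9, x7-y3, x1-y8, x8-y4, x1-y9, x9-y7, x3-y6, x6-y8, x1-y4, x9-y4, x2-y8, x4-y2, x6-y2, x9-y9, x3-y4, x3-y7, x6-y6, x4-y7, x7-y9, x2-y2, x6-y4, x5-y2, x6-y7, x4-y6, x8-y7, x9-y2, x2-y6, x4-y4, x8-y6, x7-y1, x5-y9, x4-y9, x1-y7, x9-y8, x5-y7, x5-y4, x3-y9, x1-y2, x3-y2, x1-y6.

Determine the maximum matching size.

7

A valid assignment of size 7: x1-y9, x2-y8, x3-y4, x4-y6, x5-y2, x6-y7, x7-y3.
The set {x1, x2, x3, x4, x5, x6, x8, x9} has only 6 neighbours ({y2, y4, y6, y7, y8, y9}), so by Hall's theorem at most 7 of the 9 left vertices can be matched.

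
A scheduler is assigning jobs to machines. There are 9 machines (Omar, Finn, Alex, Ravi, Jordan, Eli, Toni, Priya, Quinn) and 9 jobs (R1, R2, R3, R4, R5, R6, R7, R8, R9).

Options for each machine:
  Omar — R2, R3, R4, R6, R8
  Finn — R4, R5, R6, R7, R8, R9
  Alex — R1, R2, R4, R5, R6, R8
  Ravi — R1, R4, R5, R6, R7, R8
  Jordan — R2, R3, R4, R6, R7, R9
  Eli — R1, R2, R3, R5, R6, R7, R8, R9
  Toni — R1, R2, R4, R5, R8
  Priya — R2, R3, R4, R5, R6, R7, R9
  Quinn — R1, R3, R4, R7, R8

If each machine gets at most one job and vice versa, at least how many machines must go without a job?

0

One maximum matching: Omar→R6, Finn→R7, Alex→R4, Ravi→R8, Jordan→R9, Eli→R5, Toni→R1, Priya→R2, Quinn→R3.
This saturates every machine, so 9 is the maximum.
That matches 9 of the 9, leaving 0 unmatched; no matching can do better.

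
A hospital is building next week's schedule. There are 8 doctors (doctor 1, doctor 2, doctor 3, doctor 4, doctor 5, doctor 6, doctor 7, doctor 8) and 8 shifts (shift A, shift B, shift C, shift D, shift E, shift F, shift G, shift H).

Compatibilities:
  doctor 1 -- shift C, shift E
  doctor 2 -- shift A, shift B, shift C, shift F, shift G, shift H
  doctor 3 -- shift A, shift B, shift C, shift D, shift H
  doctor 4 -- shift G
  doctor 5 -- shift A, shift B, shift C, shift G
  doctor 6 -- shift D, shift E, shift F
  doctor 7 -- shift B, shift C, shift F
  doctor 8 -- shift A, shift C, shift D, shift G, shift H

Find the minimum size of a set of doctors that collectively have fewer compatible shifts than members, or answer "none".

A matching saturating every doctor exists, for instance doctor 1→shift E, doctor 2→shift F, doctor 3→shift H, doctor 4→shift G, doctor 5→shift C, doctor 6→shift D, doctor 7→shift B, doctor 8→shift A.
By Hall's marriage theorem, this means |N(S)| ≥ |S| for every subset S, so no violating subset exists.

none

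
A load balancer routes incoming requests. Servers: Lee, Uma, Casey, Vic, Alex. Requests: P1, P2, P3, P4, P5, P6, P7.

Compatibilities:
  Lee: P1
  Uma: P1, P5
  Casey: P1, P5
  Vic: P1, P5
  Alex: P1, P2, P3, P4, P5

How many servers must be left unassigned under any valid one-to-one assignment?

2

For example, pair Lee–P1, Uma–P5, Alex–P3.
The set {Lee, Uma, Casey, Vic} has only 2 neighbours ({P1, P5}), so by Hall's theorem at most 3 of the 5 servers can be matched.
That matches 3 of the 5, leaving 2 unmatched; no matching can do better.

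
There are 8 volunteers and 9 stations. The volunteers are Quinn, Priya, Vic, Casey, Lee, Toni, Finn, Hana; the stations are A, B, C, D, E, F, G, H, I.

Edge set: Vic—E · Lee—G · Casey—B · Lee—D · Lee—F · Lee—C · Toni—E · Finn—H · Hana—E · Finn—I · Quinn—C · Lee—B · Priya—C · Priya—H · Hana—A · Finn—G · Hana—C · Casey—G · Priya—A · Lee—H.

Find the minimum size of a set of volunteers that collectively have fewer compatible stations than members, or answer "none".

Take S = {Vic, Toni}. Its neighbourhood is {E}, so |N(S)| = 1 < |S| = 2.
No single vertex violates Hall's condition since each has at least one neighbour, so 2 is the minimum.

2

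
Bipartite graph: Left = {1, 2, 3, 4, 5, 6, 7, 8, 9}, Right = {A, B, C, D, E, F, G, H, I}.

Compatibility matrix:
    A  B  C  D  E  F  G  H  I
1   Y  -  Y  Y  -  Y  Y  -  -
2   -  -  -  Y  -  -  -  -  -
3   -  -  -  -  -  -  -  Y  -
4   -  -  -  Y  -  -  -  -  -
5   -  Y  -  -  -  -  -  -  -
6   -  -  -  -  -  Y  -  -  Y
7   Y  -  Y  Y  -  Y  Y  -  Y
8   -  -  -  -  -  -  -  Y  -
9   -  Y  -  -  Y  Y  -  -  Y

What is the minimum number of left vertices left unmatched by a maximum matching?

For example, pair 1→A, 2→D, 3→H, 5→B, 6→F, 7→G, 9→E.
The set {2, 3, 4, 8} has only 2 neighbours ({D, H}), so by Hall's theorem at most 7 of the 9 left vertices can be matched.
That matches 7 of the 9, leaving 2 unmatched; no matching can do better.

2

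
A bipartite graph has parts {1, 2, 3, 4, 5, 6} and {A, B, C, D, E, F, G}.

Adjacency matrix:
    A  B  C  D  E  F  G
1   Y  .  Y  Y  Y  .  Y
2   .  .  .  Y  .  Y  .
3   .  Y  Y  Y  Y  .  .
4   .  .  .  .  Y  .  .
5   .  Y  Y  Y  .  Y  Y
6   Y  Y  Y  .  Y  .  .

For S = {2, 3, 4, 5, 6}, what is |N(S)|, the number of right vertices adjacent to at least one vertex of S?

The union of neighbours of {2, 3, 4, 5, 6} is {A, B, C, D, E, F, G}, which has 7 elements.
Since |N(S)| = 7 ≥ |S| = 5, Hall's condition holds for this subset.

7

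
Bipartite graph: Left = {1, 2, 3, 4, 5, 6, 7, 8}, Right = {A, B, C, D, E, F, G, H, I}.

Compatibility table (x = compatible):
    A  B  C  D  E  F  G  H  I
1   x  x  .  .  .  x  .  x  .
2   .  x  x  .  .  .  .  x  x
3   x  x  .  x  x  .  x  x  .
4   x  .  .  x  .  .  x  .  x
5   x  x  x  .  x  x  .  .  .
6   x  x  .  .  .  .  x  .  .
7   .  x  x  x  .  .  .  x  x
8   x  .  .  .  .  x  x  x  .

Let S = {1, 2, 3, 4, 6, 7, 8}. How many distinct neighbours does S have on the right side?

9

The union of neighbours of {1, 2, 3, 4, 6, 7, 8} is {A, B, C, D, E, F, G, H, I}, which has 9 elements.
Since |N(S)| = 9 ≥ |S| = 7, Hall's condition holds for this subset.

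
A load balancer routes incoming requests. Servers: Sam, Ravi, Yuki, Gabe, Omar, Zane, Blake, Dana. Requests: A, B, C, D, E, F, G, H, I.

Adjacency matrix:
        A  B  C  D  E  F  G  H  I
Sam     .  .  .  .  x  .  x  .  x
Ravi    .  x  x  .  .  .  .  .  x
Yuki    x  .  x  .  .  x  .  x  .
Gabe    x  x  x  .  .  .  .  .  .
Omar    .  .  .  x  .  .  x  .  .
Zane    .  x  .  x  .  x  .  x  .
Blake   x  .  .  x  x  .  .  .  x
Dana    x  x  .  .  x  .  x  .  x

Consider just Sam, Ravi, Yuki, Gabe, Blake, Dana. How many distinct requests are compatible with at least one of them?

9

The union of neighbours of {Sam, Ravi, Yuki, Gabe, Blake, Dana} is {A, B, C, D, E, F, G, H, I}, which has 9 elements.
Since |N(S)| = 9 ≥ |S| = 6, Hall's condition holds for this subset.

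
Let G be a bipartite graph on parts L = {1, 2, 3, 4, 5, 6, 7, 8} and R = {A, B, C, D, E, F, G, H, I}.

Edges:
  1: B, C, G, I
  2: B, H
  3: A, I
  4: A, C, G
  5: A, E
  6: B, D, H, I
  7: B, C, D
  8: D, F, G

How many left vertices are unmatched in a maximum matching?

For example, pair 1→C, 2→H, 3→I, 4→G, 5→E, 6→D, 7→B, 8→F.
This saturates every left vertex, so 8 is the maximum.
That matches 8 of the 8, leaving 0 unmatched; no matching can do better.

0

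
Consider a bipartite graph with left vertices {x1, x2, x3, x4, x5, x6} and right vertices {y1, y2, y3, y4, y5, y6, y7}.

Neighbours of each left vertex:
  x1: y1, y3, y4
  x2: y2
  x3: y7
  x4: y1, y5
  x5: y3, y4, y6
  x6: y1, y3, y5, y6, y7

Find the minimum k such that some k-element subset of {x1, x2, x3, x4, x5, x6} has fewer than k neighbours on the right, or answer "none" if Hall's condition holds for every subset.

none

A matching saturating every left vertex exists, for instance x1→y1, x2→y2, x3→y7, x4→y5, x5→y3, x6→y6.
By Hall's marriage theorem, this means |N(S)| ≥ |S| for every subset S, so no violating subset exists.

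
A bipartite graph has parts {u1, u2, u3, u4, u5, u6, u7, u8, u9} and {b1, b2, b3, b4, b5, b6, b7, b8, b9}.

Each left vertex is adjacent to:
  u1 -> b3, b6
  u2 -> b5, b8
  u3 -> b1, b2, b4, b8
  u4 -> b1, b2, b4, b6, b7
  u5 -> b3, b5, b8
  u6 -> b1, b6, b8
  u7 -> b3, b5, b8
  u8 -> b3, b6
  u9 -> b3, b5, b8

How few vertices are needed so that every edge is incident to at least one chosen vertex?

A maximum matching has 7 edges (e.g. u1–b6, u2–b5, u3–b4, u4–b7, u5–b8, u6–b1, u7–b3).
By König's theorem the minimum vertex cover has the same size. One such cover is {u3, u4, u6, b3, b5, b6, b8}.

7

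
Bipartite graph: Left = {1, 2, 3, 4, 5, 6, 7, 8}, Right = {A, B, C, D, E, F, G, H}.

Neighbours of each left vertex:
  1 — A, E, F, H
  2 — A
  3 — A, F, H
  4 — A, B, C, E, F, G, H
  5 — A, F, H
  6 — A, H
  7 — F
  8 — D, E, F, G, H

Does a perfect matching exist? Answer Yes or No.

The set {2, 3, 5, 6, 7} has only 3 neighbours ({A, F, H}), so by Hall's theorem at most 6 of the 8 left vertices can be matched.
Hence no matching covers every left vertex.

No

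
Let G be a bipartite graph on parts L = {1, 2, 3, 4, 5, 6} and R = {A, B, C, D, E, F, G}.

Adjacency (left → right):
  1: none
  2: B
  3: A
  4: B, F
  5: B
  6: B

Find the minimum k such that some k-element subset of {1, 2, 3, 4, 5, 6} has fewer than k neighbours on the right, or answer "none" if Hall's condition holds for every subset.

Take S = {1}. Its neighbourhood is {}, so |N(S)| = 0 < |S| = 1.

1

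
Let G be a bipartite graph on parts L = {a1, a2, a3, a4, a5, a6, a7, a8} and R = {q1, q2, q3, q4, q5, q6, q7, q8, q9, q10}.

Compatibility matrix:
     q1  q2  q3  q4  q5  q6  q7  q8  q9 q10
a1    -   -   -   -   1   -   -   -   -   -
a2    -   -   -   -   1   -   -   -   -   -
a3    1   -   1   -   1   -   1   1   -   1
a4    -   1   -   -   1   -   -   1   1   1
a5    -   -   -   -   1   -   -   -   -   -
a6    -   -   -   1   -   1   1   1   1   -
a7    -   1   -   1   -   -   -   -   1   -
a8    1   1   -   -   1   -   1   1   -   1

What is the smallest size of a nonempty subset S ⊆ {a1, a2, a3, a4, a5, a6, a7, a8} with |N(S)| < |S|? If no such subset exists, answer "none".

2

Take S = {a1, a2}. Its neighbourhood is {q5}, so |N(S)| = 1 < |S| = 2.
No single vertex violates Hall's condition since each has at least one neighbour, so 2 is the minimum.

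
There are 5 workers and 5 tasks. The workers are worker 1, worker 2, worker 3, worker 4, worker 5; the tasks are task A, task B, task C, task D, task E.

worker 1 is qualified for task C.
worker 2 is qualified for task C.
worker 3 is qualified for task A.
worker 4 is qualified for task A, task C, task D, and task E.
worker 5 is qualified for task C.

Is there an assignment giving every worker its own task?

No

The set {worker 1, worker 2, worker 5} has only 1 neighbour ({task C}), so by Hall's theorem at most 3 of the 5 workers can be matched.
Hence no matching covers every worker.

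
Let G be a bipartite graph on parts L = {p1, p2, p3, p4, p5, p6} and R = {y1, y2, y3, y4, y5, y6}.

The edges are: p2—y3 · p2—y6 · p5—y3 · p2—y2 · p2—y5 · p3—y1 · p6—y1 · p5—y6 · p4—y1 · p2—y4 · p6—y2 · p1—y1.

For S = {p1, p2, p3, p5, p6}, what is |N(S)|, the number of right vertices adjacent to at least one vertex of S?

6

The union of neighbours of {p1, p2, p3, p5, p6} is {y1, y2, y3, y4, y5, y6}, which has 6 elements.
Since |N(S)| = 6 ≥ |S| = 5, Hall's condition holds for this subset.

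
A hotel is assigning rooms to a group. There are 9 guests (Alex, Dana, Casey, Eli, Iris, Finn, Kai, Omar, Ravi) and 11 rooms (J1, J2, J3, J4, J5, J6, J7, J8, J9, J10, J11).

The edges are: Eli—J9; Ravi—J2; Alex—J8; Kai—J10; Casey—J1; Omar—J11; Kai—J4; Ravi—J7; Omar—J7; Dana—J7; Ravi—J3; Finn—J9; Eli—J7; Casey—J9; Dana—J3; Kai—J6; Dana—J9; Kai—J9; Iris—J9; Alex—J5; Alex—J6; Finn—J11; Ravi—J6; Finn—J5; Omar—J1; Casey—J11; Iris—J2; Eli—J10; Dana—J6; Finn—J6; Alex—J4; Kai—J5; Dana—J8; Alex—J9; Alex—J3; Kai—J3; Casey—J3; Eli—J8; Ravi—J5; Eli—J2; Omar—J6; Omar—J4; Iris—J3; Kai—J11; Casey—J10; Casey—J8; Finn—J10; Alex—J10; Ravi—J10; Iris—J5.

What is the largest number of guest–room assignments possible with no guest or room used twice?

9

One maximum matching: Alex→J3, Dana→J9, Casey→J1, Eli→J2, Iris→J5, Finn→J11, Kai→J10, Omar→J7, Ravi→J6.
All 9 guests are matched, so no larger matching exists.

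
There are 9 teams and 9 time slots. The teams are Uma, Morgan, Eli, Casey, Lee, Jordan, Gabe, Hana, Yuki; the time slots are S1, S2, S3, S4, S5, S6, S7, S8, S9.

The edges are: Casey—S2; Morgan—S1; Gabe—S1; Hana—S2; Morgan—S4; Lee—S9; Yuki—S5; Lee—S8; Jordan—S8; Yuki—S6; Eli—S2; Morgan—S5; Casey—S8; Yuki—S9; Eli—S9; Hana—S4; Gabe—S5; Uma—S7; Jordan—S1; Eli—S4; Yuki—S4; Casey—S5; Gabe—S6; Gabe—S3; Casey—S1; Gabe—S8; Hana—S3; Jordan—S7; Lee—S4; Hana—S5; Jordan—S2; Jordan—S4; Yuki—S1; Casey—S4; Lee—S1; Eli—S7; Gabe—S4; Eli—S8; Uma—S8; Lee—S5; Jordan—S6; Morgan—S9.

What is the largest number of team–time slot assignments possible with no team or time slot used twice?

For example, pair Uma–S8, Morgan–S9, Eli–S4, Casey–S1, Lee–S5, Jordan–S7, Gabe–S3, Hana–S2, Yuki–S6.
All 9 teams are matched, so no larger matching exists.

9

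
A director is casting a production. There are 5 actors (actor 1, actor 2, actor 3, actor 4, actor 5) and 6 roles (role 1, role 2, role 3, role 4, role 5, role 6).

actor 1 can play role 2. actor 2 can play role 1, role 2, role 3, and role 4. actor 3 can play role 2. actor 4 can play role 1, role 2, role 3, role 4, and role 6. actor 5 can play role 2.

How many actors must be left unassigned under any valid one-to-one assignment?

One maximum matching: actor 1–role 2, actor 2–role 3, actor 4–role 1.
The set {actor 1, actor 3, actor 5} has only 1 neighbour ({role 2}), so by Hall's theorem at most 3 of the 5 actors can be matched.
That matches 3 of the 5, leaving 2 unmatched; no matching can do better.

2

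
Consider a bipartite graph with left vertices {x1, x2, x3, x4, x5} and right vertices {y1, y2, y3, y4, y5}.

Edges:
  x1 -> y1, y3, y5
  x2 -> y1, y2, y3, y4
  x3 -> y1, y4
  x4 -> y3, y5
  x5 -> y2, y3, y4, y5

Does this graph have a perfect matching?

One maximum matching: x1→y1, x2→y2, x3→y4, x4→y5, x5→y3.
Every left vertex is matched, so this is a perfect matching.

Yes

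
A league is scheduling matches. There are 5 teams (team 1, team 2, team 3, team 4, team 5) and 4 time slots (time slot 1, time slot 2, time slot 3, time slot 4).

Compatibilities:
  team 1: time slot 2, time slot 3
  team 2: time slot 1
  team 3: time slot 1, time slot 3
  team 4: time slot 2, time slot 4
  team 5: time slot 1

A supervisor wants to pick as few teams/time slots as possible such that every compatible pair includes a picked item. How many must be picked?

A maximum matching has 4 edges (e.g. team 1–time slot 2, team 2–time slot 1, team 3–time slot 3, team 4–time slot 4).
By König's theorem the minimum vertex cover has the same size. One such cover is {team 1, team 3, team 4, time slot 1}.

4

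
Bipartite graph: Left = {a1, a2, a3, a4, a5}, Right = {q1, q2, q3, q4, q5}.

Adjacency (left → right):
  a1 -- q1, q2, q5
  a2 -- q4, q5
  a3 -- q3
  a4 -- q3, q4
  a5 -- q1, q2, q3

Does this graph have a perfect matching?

Yes

For example, pair a1-q1, a2-q5, a3-q3, a4-q4, a5-q2.
All 5 left vertices are covered.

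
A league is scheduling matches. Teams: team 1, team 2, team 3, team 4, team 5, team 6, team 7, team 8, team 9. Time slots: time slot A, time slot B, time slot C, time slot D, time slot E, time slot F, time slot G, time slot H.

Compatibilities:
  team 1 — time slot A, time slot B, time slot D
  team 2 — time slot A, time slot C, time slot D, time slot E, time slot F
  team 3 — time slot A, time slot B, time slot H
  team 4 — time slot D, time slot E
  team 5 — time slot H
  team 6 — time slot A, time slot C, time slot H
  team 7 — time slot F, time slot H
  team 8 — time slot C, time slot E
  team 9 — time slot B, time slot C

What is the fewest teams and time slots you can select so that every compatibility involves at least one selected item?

7

The 7 edges team 1–time slot D, team 2–time slot C, team 3–time slot B, team 4–time slot E, team 5–time slot H, team 6–time slot A, team 7–time slot F form a matching, so any vertex cover needs at least 7 vertices (one per matched edge).
Conversely {time slot A, time slot B, time slot C, time slot D, time slot E, time slot F, time slot H} meets every edge and has exactly 7 vertices, so 7 is optimal.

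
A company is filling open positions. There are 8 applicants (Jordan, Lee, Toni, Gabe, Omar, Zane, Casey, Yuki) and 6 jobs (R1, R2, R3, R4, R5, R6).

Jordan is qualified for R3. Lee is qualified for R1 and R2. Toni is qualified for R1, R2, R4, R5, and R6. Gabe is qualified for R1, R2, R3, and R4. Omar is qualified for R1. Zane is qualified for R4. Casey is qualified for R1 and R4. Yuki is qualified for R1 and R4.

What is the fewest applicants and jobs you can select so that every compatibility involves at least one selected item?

5

A maximum matching has 5 edges (e.g. Jordan–R3, Lee–R2, Toni–R6, Gabe–R4, Omar–R1).
By König's theorem the minimum vertex cover has the same size. One such cover is {Toni, R1, R2, R3, R4}.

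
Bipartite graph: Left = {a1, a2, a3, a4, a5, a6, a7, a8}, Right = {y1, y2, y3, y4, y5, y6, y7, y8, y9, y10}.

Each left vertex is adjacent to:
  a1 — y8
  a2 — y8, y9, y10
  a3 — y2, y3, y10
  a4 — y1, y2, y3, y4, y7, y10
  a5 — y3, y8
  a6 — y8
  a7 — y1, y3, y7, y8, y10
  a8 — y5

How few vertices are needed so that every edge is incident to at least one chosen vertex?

7

A maximum matching has 7 edges (e.g. a1–y8, a2–y9, a3–y10, a4–y4, a5–y3, a7–y7, a8–y5).
By König's theorem the minimum vertex cover has the same size. One such cover is {a2, a3, a4, a5, a7, a8, y8}.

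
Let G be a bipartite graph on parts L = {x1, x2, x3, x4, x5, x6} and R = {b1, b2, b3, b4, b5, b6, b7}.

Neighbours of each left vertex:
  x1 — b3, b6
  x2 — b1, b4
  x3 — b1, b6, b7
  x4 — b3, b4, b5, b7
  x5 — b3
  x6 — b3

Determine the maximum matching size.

5

A valid assignment of size 5: x1-b6, x2-b4, x3-b1, x4-b7, x5-b3.
The set {x5, x6} has only 1 neighbour ({b3}), so by Hall's theorem at most 5 of the 6 left vertices can be matched.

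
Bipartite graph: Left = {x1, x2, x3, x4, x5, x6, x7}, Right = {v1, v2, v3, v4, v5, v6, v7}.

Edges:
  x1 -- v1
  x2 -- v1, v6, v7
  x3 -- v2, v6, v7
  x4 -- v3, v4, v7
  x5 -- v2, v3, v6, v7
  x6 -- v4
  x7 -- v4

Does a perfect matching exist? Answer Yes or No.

The set {x6, x7} has only 1 neighbour ({v4}), so by Hall's theorem at most 6 of the 7 left vertices can be matched.
Hence no matching covers every left vertex.

No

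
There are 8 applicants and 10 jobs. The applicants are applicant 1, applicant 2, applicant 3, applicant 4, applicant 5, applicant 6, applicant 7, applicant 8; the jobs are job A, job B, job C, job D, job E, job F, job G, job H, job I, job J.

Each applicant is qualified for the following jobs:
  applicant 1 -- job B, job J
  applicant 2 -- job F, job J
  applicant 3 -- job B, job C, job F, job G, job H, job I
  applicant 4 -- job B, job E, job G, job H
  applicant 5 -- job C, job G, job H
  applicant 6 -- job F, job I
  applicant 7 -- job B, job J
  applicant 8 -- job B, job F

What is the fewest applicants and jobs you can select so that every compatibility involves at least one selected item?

{applicant 3, applicant 4, applicant 5, applicant 6, job B, job F, job J} is a vertex cover of size 7: every edge has an endpoint in this set.
No smaller cover exists because applicant 1–job B, applicant 2–job F, applicant 3–job H, applicant 4–job E, applicant 5–job G, applicant 6–job I, applicant 7–job J is a matching of size 7, and a cover must include an endpoint of each of these disjoint edges (König's theorem).

7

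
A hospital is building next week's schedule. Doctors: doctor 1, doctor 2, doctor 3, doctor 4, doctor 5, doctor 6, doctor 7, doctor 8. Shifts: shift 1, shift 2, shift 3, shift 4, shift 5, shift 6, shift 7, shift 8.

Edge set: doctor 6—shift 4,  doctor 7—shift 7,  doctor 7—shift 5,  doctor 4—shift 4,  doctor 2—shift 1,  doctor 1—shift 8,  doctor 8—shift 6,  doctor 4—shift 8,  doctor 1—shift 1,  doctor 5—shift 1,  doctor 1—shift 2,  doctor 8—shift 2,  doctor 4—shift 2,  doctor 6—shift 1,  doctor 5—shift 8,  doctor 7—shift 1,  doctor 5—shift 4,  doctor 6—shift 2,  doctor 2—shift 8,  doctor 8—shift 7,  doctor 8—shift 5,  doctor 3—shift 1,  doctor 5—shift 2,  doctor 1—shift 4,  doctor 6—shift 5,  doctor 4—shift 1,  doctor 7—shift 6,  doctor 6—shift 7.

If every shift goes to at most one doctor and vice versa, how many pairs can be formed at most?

7

One maximum matching: doctor 1-shift 4, doctor 2-shift 8, doctor 3-shift 1, doctor 4-shift 2, doctor 6-shift 7, doctor 7-shift 5, doctor 8-shift 6.
The set {doctor 1, doctor 2, doctor 3, doctor 4, doctor 5} has only 4 neighbours ({shift 1, shift 2, shift 4, shift 8}), so by Hall's theorem at most 7 of the 8 doctors can be matched.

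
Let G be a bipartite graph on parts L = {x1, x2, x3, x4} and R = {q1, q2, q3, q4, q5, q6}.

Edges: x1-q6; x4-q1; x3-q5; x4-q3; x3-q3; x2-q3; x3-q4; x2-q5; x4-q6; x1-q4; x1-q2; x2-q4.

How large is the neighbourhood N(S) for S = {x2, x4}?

The union of neighbours of {x2, x4} is {q1, q3, q4, q5, q6}, which has 5 elements.
Since |N(S)| = 5 ≥ |S| = 2, Hall's condition holds for this subset.

5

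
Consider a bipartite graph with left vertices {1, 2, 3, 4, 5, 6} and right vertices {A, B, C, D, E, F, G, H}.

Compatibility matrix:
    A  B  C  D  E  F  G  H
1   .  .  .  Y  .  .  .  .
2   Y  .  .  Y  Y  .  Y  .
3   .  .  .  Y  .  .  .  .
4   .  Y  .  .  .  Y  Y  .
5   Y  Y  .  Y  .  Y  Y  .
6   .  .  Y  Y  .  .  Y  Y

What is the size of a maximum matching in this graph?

5

For example, pair 1-D, 2-E, 4-B, 5-A, 6-G.
The set {1, 3} has only 1 neighbour ({D}), so by Hall's theorem at most 5 of the 6 left vertices can be matched.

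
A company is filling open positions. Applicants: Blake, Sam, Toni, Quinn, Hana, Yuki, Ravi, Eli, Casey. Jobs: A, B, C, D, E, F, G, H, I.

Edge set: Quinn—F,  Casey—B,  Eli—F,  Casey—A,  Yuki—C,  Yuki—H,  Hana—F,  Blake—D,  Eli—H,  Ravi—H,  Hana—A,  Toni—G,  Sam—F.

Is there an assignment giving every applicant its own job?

No

The set {Sam, Quinn, Ravi, Eli} has only 2 neighbours ({F, H}), so by Hall's theorem at most 7 of the 9 applicants can be matched.
Hence no matching covers every applicant.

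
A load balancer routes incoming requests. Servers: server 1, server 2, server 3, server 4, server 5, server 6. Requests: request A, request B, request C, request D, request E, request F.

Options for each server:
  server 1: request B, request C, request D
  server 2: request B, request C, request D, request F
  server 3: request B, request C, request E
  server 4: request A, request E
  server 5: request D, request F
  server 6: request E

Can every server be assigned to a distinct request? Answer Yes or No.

Yes

A valid assignment of size 6: server 1–request D, server 2–request B, server 3–request C, server 4–request A, server 5–request F, server 6–request E.
All 6 servers are covered.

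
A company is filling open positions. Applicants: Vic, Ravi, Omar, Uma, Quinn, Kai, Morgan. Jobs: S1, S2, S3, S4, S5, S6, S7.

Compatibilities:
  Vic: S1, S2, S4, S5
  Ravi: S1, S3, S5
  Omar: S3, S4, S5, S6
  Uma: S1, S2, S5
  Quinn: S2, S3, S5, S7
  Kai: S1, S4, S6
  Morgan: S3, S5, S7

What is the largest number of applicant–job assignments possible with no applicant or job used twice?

A valid assignment of size 7: Vic–S4, Ravi–S1, Omar–S3, Uma–S5, Quinn–S2, Kai–S6, Morgan–S7.
All 7 applicants are matched, so no larger matching exists.

7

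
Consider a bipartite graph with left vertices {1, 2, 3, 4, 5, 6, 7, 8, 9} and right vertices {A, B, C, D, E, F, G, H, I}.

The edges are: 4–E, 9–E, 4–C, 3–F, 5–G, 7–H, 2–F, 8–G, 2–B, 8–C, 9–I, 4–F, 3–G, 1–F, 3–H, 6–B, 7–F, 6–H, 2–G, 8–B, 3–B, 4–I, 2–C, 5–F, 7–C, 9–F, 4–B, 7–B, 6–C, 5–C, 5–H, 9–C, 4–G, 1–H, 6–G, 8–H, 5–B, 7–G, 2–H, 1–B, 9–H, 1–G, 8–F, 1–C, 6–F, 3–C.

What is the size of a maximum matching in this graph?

7

For example, pair 1-C, 2-F, 3-B, 4-I, 5-H, 6-G, 9-E.
The set {1, 2, 3, 5, 6, 7, 8} has only 5 neighbours ({B, C, F, G, H}), so by Hall's theorem at most 7 of the 9 left vertices can be matched.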